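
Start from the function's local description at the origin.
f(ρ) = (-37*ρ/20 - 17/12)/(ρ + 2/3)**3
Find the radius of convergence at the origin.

Denominator factor (ρ + 2/3)^3: pole of order 3 at -2/3, modulus 2/3.
The radius of convergence is the smallest modulus among the singular points: 2/3.

The radius of convergence is 2/3.


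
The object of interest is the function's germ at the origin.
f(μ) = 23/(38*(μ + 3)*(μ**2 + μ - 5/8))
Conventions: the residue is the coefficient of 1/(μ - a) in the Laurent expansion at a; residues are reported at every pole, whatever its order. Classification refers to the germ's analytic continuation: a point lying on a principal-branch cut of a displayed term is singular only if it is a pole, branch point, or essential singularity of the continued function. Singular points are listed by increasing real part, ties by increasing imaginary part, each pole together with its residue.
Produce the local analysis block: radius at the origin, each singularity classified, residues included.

Denominator factor (μ**2 + μ - 5/8): discriminant 7/2, real irrational roots -1/2 + (1/4)*sqrt(14) and -1/2 - (1/4)*sqrt(14); poles of order 1, moduli -1/2 + (1/4)*sqrt(14) and 1/2 + (1/4)*sqrt(14).
Denominator factor (μ + 3): pole of order 1 at -3, modulus 3.
The radius of convergence is the smallest modulus among the singular points: -1/2 + (1/4)*sqrt(14).
At the order-1 pole -3 set g(μ) = (μ - (-3))*f(μ) = 23/(38*(μ**2 + μ - 5/8)).
Simple pole: residue = g(a) at a = -3, which is 92/817.
The factor μ**2 + μ - 5/8 splits as (μ - a)(μ - a') with a = -1/2 - (1/4)*sqrt(14), a' = -1/2 + (1/4)*sqrt(14). At the order-1 pole a set g(μ) = (μ - a)*f(μ) = [23/(38*(μ + 3))] / (μ - a').
Simple pole: residue = g(a) at a = -1/2 - (1/4)*sqrt(14), which is -46/817 - (230/5719)*sqrt(14).
The factor μ**2 + μ - 5/8 splits as (μ - a)(μ - a') with a = -1/2 + (1/4)*sqrt(14), a' = -1/2 - (1/4)*sqrt(14). At the order-1 pole a set g(μ) = (μ - a)*f(μ) = [23/(38*(μ + 3))] / (μ - a').
Simple pole: residue = g(a) at a = -1/2 + (1/4)*sqrt(14), which is -46/817 + (230/5719)*sqrt(14).
List the singular points by increasing real part (a conjugate pair: the negative imaginary part first).

Radius of convergence at 0: -1/2 + (1/4)*sqrt(14).
At -3: a pole of order 1; residue 92/817.
At -1/2 - (1/4)*sqrt(14): a pole of order 1; residue -46/817 - (230/5719)*sqrt(14).
At -1/2 + (1/4)*sqrt(14): a pole of order 1; residue -46/817 + (230/5719)*sqrt(14).


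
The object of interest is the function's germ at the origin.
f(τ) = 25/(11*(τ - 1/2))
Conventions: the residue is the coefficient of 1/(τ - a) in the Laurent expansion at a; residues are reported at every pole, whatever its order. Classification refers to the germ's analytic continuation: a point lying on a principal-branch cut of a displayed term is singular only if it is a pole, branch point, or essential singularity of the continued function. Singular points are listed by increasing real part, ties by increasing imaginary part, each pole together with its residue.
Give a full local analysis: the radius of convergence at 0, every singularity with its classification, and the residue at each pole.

Denominator factor (τ - 1/2): pole of order 1 at 1/2, modulus 1/2.
The radius of convergence is the smallest modulus among the singular points: 1/2.
At the order-1 pole 1/2 set g(τ) = (τ - (1/2))*f(τ) = 25/11.
Simple pole: residue = g(a) at a = 1/2, which is 25/11.

Radius of convergence at 0: 1/2.
At 1/2: a pole of order 1; residue 25/11.


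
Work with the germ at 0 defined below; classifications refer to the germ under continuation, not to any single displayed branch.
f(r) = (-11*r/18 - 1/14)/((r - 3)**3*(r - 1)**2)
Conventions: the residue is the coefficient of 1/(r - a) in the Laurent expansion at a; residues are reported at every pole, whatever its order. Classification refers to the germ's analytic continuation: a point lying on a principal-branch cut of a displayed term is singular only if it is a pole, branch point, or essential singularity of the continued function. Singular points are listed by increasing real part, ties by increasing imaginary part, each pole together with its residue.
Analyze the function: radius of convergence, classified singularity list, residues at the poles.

Denominator factor (r - 1)^2: pole of order 2 at 1, modulus 1.
Denominator factor (r - 3)^3: pole of order 3 at 3, modulus 3.
The radius of convergence is the smallest modulus among the singular points: 1.
At the order-2 pole 1 set g(r) = (r - (1))^2*f(r) = (-11*r/18 - 1/14)/(r - 3)**3.
Order-2 pole: residue = g'(a); g'(1) = 103/504, so the residue is 103/504.
At the order-3 pole 3 set g(r) = (r - (3))^3*f(r) = (-11*r/18 - 1/14)/(r - 1)**2.
Order-3 pole: residue = g''(a)/2; g''(3) = -103/252, so the residue is -103/504.
List the singular points by increasing real part (a conjugate pair: the negative imaginary part first).

Radius of convergence at 0: 1.
At 1: a pole of order 2; residue 103/504.
At 3: a pole of order 3; residue -103/504.


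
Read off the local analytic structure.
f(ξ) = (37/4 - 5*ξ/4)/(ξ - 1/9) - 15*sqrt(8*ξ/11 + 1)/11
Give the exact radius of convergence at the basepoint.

Denominator factor (ξ - 1/9): pole of order 1 at 1/9, modulus 1/9.
Branch term (-15/11)*sqrt(1 - ξ/(-11/8)): its argument vanishes at ξ = -11/8, a square-root branch point, modulus 11/8.
The radius of convergence is the smallest modulus among the singular points: 1/9.

The radius of convergence is 1/9.


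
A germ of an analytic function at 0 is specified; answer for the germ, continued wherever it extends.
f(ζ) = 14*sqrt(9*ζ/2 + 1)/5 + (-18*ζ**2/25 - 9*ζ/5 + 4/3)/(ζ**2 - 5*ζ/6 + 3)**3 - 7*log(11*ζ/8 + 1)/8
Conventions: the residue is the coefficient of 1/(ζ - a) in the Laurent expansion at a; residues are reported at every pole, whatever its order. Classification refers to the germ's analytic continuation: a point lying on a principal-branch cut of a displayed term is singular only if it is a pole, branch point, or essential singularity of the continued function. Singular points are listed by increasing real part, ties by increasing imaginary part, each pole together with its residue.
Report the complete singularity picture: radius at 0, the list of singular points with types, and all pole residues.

Radius of convergence at 0: 2/9.
At -8/11: a logarithmic branch point.
At -2/9: an algebraic (square-root) branch point.
At (5/12) - ((1/12)*sqrt(407))*i: a pole of order 3; residue -((23328/153225325)*sqrt(407))*i.
At (5/12) + ((1/12)*sqrt(407))*i: a pole of order 3; residue ((23328/153225325)*sqrt(407))*i.


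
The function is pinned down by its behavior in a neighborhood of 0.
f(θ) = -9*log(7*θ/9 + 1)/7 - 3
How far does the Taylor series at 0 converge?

Branch term (-9/7)*log(1 - θ/(-9/7)): its argument vanishes at θ = -9/7, a logarithmic branch point, modulus 9/7.
The radius of convergence is the smallest modulus among the singular points: 9/7.

The radius of convergence is 9/7.


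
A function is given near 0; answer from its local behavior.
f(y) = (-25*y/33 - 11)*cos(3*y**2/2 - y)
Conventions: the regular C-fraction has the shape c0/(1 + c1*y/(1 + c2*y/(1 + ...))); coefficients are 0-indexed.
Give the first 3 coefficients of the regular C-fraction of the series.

The regular C-fraction coefficients are [-11, -25/363, 133019/18150].

Taylor coefficients (expand at 0): a_0 = -11, a_1 = -25/33, a_2 = 11/2.
c0 = a_0 = -11. Peel one level at a time: if S = 1 + c*y/S' with S'(0) = 1, then c is the y-coefficient of S and S' = c*y/(S - 1).
S_1 = c0/f = 1 + (-25/363)*y + (133019/263538)*y^2 + ...; c1 = -25/363.
S_2 = c1*y/(S_1 - 1) = 1 + (133019/18150)*y + ...; c2 = 133019/18150.


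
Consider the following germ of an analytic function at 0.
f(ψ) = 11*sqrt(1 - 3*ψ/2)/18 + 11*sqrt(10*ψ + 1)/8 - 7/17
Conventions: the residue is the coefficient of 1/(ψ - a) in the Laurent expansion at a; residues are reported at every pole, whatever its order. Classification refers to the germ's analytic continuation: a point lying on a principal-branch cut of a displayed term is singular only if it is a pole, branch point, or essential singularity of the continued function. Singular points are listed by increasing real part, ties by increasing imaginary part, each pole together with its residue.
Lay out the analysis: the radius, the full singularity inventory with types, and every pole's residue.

Branch term (11/18)*sqrt(1 - ψ/(2/3)): its argument vanishes at ψ = 2/3, a square-root branch point, modulus 2/3.
Branch term (11/8)*sqrt(1 - ψ/(-1/10)): its argument vanishes at ψ = -1/10, a square-root branch point, modulus 1/10.
The radius of convergence is the smallest modulus among the singular points: 1/10.
List the singular points by increasing real part (a conjugate pair: the negative imaginary part first).

Radius of convergence at 0: 1/10.
At -1/10: an algebraic (square-root) branch point.
At 2/3: an algebraic (square-root) branch point.


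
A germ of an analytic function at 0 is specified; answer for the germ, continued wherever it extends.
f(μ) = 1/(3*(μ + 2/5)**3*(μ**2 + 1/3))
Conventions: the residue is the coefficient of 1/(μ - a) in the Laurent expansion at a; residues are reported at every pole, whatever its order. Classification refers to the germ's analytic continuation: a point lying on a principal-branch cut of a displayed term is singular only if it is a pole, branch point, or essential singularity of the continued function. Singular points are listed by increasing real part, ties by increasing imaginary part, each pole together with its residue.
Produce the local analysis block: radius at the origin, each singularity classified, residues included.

Radius of convergence at 0: 2/5.
At -2/5: a pole of order 3; residue 20625/50653.
At -((1/3)*sqrt(3))*i: a pole of order 1; residue (-20625/101306) - ((23625/50653)*sqrt(3))*i.
At ((1/3)*sqrt(3))*i: a pole of order 1; residue (-20625/101306) + ((23625/50653)*sqrt(3))*i.

Denominator factor (μ**2 + 1/3): discriminant -4/3, complex-conjugate roots ((1/3)*sqrt(3))*i and -((1/3)*sqrt(3))*i; poles of order 1, moduli (1/3)*sqrt(3) and (1/3)*sqrt(3).
Denominator factor (μ + 2/5)^3: pole of order 3 at -2/5, modulus 2/5.
The radius of convergence is the smallest modulus among the singular points: 2/5.
At the order-3 pole -2/5 set g(μ) = (μ - (-2/5))^3*f(μ) = 1/(3*(μ**2 + 1/3)).
Order-3 pole: residue = g''(a)/2; g''(-2/5) = 41250/50653, so the residue is 20625/50653.
The factor μ**2 + 1/3 splits as (μ - a)(μ - a') with a = -((1/3)*sqrt(3))*i, a' = ((1/3)*sqrt(3))*i. At the order-1 pole a set g(μ) = (μ - a)*f(μ) = [1/(3*(μ + 2/5)**3)] / (μ - a').
Simple pole: residue = g(a) at a = -((1/3)*sqrt(3))*i, which is (-20625/101306) - ((23625/50653)*sqrt(3))*i.
The factor μ**2 + 1/3 splits as (μ - a)(μ - a') with a = ((1/3)*sqrt(3))*i, a' = -((1/3)*sqrt(3))*i. At the order-1 pole a set g(μ) = (μ - a)*f(μ) = [1/(3*(μ + 2/5)**3)] / (μ - a').
Simple pole: residue = g(a) at a = ((1/3)*sqrt(3))*i, which is (-20625/101306) + ((23625/50653)*sqrt(3))*i.
List the singular points by increasing real part (a conjugate pair: the negative imaginary part first).


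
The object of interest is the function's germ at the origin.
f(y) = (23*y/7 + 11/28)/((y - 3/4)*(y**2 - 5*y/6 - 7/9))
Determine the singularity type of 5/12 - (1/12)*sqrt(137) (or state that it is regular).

The point is a pole of order 1.

The denominator factor y**2 - 5*y/6 - 7/9 vanishes at 5/12 - (1/12)*sqrt(137) and appears to the power 1; the numerator there equals 37/21 - (23/84)*sqrt(137), nonzero, and no other factor vanishes.
Hence a pole whose order is the multiplicity, 1.


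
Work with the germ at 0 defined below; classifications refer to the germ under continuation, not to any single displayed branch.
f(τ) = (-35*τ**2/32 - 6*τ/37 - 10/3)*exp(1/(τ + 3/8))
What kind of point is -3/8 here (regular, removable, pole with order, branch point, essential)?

The exponent 1/(τ - (-3/8)) has a pole at -3/8, so exp(1/(τ - (-3/8))) takes every nonzero value near it: an essential singularity (not a pole of any order).

The point is an essential singularity.


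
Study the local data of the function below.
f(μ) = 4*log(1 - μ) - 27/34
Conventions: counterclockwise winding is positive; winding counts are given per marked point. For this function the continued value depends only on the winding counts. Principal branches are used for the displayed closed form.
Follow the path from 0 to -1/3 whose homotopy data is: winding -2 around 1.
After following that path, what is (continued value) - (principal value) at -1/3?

Continued minus principal equals -(16)*pi*i.

The rational part is single-valued and drops out of the difference; each branch term changes only by its own monodromy.
(4)*log(1 - μ/(1)): each positive loop around 1 adds 2*pi*i to the log, so winding -2 contributes (4)*(-2)*2*pi*i = -(16)*pi*i.
Summing the contributions at μ = -1/3 gives -(16)*pi*i.


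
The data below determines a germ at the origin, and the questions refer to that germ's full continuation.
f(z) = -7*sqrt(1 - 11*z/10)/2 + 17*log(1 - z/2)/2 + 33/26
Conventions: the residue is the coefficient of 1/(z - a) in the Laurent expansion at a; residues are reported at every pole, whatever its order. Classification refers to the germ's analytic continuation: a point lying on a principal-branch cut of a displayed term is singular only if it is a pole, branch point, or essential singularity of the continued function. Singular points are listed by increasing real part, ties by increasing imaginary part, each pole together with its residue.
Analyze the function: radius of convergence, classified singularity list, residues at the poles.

Radius of convergence at 0: 10/11.
At 10/11: an algebraic (square-root) branch point.
At 2: a logarithmic branch point.

Branch term (17/2)*log(1 - z/(2)): its argument vanishes at z = 2, a logarithmic branch point, modulus 2.
Branch term (-7/2)*sqrt(1 - z/(10/11)): its argument vanishes at z = 10/11, a square-root branch point, modulus 10/11.
The radius of convergence is the smallest modulus among the singular points: 10/11.
List the singular points by increasing real part (a conjugate pair: the negative imaginary part first).


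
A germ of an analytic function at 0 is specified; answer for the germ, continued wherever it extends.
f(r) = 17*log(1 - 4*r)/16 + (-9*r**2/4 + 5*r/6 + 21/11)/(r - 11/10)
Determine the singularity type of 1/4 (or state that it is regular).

The point is a logarithmic branch point.

The term (17/16)*log(1 - r/(1/4)) has argument 1 - 1/4/(1/4) = 0 at 1/4: a logarithmic (infinitely-sheeted) branch point; the remaining terms are analytic or single-valued there.


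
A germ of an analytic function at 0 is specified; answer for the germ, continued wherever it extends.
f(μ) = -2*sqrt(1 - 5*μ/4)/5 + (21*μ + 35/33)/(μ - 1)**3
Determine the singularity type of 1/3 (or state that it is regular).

Denominator factors: μ - 1 = -2/3 at μ = 1/3 — none vanishes.
Branch term sqrt(1 - μ/(4/5)): argument at 1/3 is 7/12, nonzero, so 1/3 is not its branch point (a point on a principal cut is still regular for the continued germ).
So the germ continues analytically to 1/3.

The point is a regular point.


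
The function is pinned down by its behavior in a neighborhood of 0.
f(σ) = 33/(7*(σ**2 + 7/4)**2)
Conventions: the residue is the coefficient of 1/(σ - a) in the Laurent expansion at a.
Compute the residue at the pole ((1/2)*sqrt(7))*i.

The factor σ**2 + 7/4 splits as (σ - a)(σ - a') with a = ((1/2)*sqrt(7))*i, a' = -((1/2)*sqrt(7))*i. At the order-2 pole a set g(σ) = (σ - a)^2*f(σ) = [33/7] / (σ - a')^2.
Order-2 pole: residue = g'(a); g'(((1/2)*sqrt(7))*i) = -((66/343)*sqrt(7))*i, so the residue is -((66/343)*sqrt(7))*i.

The residue is -((66/343)*sqrt(7))*i.


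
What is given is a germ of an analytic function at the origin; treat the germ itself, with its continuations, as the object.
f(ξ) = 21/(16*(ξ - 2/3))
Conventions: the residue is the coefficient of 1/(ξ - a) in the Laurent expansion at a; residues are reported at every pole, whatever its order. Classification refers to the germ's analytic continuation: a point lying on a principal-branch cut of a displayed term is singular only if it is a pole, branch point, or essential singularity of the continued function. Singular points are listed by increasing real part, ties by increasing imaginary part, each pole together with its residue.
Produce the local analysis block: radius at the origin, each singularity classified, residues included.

Denominator factor (ξ - 2/3): pole of order 1 at 2/3, modulus 2/3.
The radius of convergence is the smallest modulus among the singular points: 2/3.
At the order-1 pole 2/3 set g(ξ) = (ξ - (2/3))*f(ξ) = 21/16.
Simple pole: residue = g(a) at a = 2/3, which is 21/16.

Radius of convergence at 0: 2/3.
At 2/3: a pole of order 1; residue 21/16.


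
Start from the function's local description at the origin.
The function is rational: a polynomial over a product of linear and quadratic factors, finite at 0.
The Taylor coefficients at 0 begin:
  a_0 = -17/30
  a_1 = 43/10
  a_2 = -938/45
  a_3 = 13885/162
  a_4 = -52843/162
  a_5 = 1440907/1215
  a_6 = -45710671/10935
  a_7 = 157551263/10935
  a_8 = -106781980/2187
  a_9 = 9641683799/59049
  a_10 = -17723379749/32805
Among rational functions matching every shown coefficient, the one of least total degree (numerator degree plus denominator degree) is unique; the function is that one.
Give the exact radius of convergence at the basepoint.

No rational of total degree below 9 reproduces all 11 coefficients; solving the [1/8] Pade equations on them gives f(ν) = (ν - 17/10)/((ν + 1/3)**2*(ν**2 + ν + 3)**3), whose expansion matches every shown term.
Denominator factor (ν**2 + ν + 3)^3: discriminant -11, complex-conjugate roots (-1/2) + ((1/2)*sqrt(11))*i and (-1/2) - ((1/2)*sqrt(11))*i; poles of order 3, moduli sqrt(3) and sqrt(3).
Denominator factor (ν + 1/3)^2: pole of order 2 at -1/3, modulus 1/3.
The radius of convergence is the smallest modulus among the singular points: 1/3.

The radius of convergence is 1/3.


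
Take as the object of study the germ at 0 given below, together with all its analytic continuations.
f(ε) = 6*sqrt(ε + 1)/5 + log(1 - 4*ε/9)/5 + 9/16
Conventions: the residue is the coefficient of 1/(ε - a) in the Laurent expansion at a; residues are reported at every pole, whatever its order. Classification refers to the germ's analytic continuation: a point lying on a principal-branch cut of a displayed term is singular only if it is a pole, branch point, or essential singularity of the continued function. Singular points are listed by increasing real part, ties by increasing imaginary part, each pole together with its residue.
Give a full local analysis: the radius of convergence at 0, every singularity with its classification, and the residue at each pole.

Branch term (6/5)*sqrt(1 - ε/(-1)): its argument vanishes at ε = -1, a square-root branch point, modulus 1.
Branch term (1/5)*log(1 - ε/(9/4)): its argument vanishes at ε = 9/4, a logarithmic branch point, modulus 9/4.
The radius of convergence is the smallest modulus among the singular points: 1.
List the singular points by increasing real part (a conjugate pair: the negative imaginary part first).

Radius of convergence at 0: 1.
At -1: an algebraic (square-root) branch point.
At 9/4: a logarithmic branch point.


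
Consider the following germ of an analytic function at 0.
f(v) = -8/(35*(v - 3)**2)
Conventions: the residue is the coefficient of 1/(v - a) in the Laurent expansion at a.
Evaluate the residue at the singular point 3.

The residue is 0.

At the order-2 pole 3 set g(v) = (v - (3))^2*f(v) = -8/35.
Order-2 pole: residue = g'(a); g'(3) = 0, so the residue is 0.


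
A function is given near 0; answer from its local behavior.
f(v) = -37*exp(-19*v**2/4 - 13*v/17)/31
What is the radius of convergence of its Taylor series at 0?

The factor exp(-19*v**2/4 - 13*v/17) is entire and contributes no finite singular point.
The polynomial part has no poles.
No finite singular points: the Taylor series at 0 converges everywhere.

The radius of convergence is infinite.


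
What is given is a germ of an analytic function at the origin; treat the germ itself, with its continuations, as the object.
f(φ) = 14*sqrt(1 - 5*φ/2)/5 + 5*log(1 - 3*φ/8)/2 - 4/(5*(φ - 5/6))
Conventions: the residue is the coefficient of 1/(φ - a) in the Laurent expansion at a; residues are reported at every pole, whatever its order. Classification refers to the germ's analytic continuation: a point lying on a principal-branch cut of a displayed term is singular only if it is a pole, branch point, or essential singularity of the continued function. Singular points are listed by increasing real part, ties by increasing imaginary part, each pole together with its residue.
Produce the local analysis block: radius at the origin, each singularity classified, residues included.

Denominator factor (φ - 5/6): pole of order 1 at 5/6, modulus 5/6.
Branch term (5/2)*log(1 - φ/(8/3)): its argument vanishes at φ = 8/3, a logarithmic branch point, modulus 8/3.
Branch term (14/5)*sqrt(1 - φ/(2/5)): its argument vanishes at φ = 2/5, a square-root branch point, modulus 2/5.
The radius of convergence is the smallest modulus among the singular points: 2/5.
The branch terms are analytic at 5/6 and contribute nothing to the residue; only the rational part matters.
At the order-1 pole 5/6 set g(φ) = (φ - (5/6))*(rational part) = -4/5.
Simple pole: residue = g(a) at a = 5/6, which is -4/5.
List the singular points by increasing real part (a conjugate pair: the negative imaginary part first).

Radius of convergence at 0: 2/5.
At 2/5: an algebraic (square-root) branch point.
At 5/6: a pole of order 1; residue -4/5.
At 8/3: a logarithmic branch point.


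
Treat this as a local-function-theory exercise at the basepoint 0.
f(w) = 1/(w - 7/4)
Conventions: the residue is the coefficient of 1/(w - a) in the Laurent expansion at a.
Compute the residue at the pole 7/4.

At the order-1 pole 7/4 set g(w) = (w - (7/4))*f(w) = 1.
Simple pole: residue = g(a) at a = 7/4, which is 1.

The residue is 1.


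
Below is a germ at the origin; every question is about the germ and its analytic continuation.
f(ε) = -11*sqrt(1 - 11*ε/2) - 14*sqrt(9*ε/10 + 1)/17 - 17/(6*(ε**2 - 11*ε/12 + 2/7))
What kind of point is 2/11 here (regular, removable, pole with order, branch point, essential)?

The point is an algebraic (square-root) branch point.

The term (-11)*sqrt(1 - ε/(2/11)) has argument 1 - 2/11/(2/11) = 0 at 2/11: a square-root (algebraic, two-sheeted) branch point; the remaining terms are analytic or single-valued there.


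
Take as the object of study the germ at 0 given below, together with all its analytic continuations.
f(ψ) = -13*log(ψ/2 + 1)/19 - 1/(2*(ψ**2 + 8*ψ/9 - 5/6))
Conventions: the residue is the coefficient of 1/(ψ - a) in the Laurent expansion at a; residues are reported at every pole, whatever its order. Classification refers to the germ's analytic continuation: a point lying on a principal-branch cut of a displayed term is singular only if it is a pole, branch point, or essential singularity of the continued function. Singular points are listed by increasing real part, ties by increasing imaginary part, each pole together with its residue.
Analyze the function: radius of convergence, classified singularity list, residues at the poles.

Radius of convergence at 0: -4/9 + (1/18)*sqrt(334).
At -2: a logarithmic branch point.
At -4/9 - (1/18)*sqrt(334): a pole of order 1; residue (9/668)*sqrt(334).
At -4/9 + (1/18)*sqrt(334): a pole of order 1; residue -(9/668)*sqrt(334).

Denominator factor (ψ**2 + 8*ψ/9 - 5/6): discriminant 334/81, real irrational roots -4/9 + (1/18)*sqrt(334) and -4/9 - (1/18)*sqrt(334); poles of order 1, moduli -4/9 + (1/18)*sqrt(334) and 4/9 + (1/18)*sqrt(334).
Branch term (-13/19)*log(1 - ψ/(-2)): its argument vanishes at ψ = -2, a logarithmic branch point, modulus 2.
The radius of convergence is the smallest modulus among the singular points: -4/9 + (1/18)*sqrt(334).
The branch term is analytic at -4/9 - (1/18)*sqrt(334) and contributes nothing to the residue; only the rational part matters.
The factor ψ**2 + 8*ψ/9 - 5/6 splits as (ψ - a)(ψ - a') with a = -4/9 - (1/18)*sqrt(334), a' = -4/9 + (1/18)*sqrt(334). At the order-1 pole a set g(ψ) = (ψ - a)*(rational part) = [-1/2] / (ψ - a').
Simple pole: residue = g(a) at a = -4/9 - (1/18)*sqrt(334), which is (9/668)*sqrt(334).
The branch term is analytic at -4/9 + (1/18)*sqrt(334) and contributes nothing to the residue; only the rational part matters.
The factor ψ**2 + 8*ψ/9 - 5/6 splits as (ψ - a)(ψ - a') with a = -4/9 + (1/18)*sqrt(334), a' = -4/9 - (1/18)*sqrt(334). At the order-1 pole a set g(ψ) = (ψ - a)*(rational part) = [-1/2] / (ψ - a').
Simple pole: residue = g(a) at a = -4/9 + (1/18)*sqrt(334), which is -(9/668)*sqrt(334).
List the singular points by increasing real part (a conjugate pair: the negative imaginary part first).


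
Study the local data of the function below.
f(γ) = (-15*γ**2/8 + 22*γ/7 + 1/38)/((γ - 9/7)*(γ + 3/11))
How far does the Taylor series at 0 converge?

The radius of convergence is 3/11.

Denominator factor (γ + 3/11): pole of order 1 at -3/11, modulus 3/11.
Denominator factor (γ - 9/7): pole of order 1 at 9/7, modulus 9/7.
The radius of convergence is the smallest modulus among the singular points: 3/11.


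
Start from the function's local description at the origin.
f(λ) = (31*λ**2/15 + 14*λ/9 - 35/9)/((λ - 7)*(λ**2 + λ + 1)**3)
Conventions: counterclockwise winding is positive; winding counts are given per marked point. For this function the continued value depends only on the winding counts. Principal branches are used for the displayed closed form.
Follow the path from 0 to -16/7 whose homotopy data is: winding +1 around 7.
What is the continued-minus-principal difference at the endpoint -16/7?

The function is rational, hence single-valued: continuing it around any pole returns the same value, so the difference is 0.

Continued minus principal equals 0.


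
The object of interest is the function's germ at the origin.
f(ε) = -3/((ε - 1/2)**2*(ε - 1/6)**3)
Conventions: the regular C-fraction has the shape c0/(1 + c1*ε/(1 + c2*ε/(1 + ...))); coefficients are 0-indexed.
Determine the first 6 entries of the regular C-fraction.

The regular C-fraction coefficients are [2592, -22, 92/11, -1126/253, 24057/12949, -137057/45603].

Taylor coefficients (expand at 0): a_0 = 2592, a_1 = 57024, a_2 = 777600, a_3 = 8481024, a_4 = 81202176, a_5 = 714147840.
c0 = a_0 = 2592. Peel one level at a time: if S = 1 + c*ε/S' with S'(0) = 1, then c is the ε-coefficient of S and S' = c*ε/(S - 1).
S_1 = c0/f = 1 + (-22)*ε + (184)*ε^2 + ...; c1 = -22.
S_2 = c1*ε/(S_1 - 1) = 1 + (92/11)*ε + (4504/121)*ε^2 + ...; c2 = 92/11.
S_3 = c2*ε/(S_2 - 1) = 1 + (-1126/253)*ε + (4374/529)*ε^2 + ...; c3 = -1126/253.
S_4 = c3*ε/(S_3 - 1) = 1 + (24057/12949)*ε + (1769823/316969)*ε^2 + ...; c4 = 24057/12949.
S_5 = c4*ε/(S_4 - 1) = 1 + (-137057/45603)*ε + ...; c5 = -137057/45603.


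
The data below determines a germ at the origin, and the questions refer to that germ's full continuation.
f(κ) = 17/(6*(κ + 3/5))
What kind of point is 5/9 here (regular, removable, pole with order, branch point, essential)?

The point is a regular point.

Denominator factors: κ + 3/5 = 52/45 at κ = 5/9 — none vanishes.
So the germ continues analytically to 5/9.


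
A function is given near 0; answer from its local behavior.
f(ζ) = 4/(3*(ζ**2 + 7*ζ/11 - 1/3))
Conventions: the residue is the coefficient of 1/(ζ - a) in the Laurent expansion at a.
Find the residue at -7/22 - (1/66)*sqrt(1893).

The factor ζ**2 + 7*ζ/11 - 1/3 splits as (ζ - a)(ζ - a') with a = -7/22 - (1/66)*sqrt(1893), a' = -7/22 + (1/66)*sqrt(1893). At the order-1 pole a set g(ζ) = (ζ - a)*f(ζ) = [4/3] / (ζ - a').
Simple pole: residue = g(a) at a = -7/22 - (1/66)*sqrt(1893), which is -(44/1893)*sqrt(1893).

The residue is -(44/1893)*sqrt(1893).


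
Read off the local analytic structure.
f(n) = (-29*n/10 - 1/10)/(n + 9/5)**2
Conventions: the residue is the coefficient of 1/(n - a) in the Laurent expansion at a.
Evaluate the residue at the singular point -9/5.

At the order-2 pole -9/5 set g(n) = (n - (-9/5))^2*f(n) = -29*n/10 - 1/10.
Order-2 pole: residue = g'(a); g'(-9/5) = -29/10, so the residue is -29/10.

The residue is -29/10.


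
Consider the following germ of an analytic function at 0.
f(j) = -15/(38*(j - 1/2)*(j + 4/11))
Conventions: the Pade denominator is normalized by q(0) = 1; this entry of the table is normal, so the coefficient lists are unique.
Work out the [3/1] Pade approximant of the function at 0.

The Pade approximant has numerator coefficients [165/76, 11737/1406, 3993/703, 29282/703]; denominator coefficients [1, 10201/2220].

Taylor coefficients needed (expand at 0): a_0 = 165/76, a_1 = -495/304, a_2 = 16005/1216, a_3 = -91575/4864, a_4 = 1683165/19456.
Write the denominator as Q(j) = 1 + q1*j. Requiring Q*f - P = O(j^5) with deg P <= 3 kills the coefficients of j^4..j^4 in Q*f:
  j^4: a_4 + q1*a_3 = 0, i.e. 1683165/19456 + (-91575/4864)*q1 = 0.
Solving this linear system: q1 = 10201/2220.
The numerator is Q*f truncated at degree 3: P0 = a_0 = 165/76; P1 = a_1 + q1*a_0 = 11737/1406; P2 = a_2 + q1*a_1 = 3993/703; P3 = a_3 + q1*a_2 = 29282/703.


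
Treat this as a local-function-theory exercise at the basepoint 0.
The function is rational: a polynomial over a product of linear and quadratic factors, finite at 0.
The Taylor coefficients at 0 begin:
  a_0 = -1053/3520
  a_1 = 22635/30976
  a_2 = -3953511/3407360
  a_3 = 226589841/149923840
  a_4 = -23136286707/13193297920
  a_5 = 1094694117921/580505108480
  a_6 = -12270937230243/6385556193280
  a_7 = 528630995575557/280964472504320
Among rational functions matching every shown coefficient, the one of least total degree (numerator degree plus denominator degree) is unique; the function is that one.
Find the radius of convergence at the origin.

The radius of convergence is 4/3.

No rational of total degree below 5 reproduces all 8 coefficients; solving the [1/4] Pade equations on them gives f(h) = (-h/3 - 39/20)/((h + 4/3)**3*(h + 11/4)), whose expansion matches every shown term.
Denominator factor (h + 11/4): pole of order 1 at -11/4, modulus 11/4.
Denominator factor (h + 4/3)^3: pole of order 3 at -4/3, modulus 4/3.
The radius of convergence is the smallest modulus among the singular points: 4/3.


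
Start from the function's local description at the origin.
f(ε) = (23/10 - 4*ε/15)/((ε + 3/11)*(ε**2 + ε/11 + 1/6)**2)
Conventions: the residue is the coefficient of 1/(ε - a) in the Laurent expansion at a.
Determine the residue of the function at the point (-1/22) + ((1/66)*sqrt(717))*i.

The residue is (-3126519/123245) - ((5928045068/7039877645)*sqrt(717))*i.


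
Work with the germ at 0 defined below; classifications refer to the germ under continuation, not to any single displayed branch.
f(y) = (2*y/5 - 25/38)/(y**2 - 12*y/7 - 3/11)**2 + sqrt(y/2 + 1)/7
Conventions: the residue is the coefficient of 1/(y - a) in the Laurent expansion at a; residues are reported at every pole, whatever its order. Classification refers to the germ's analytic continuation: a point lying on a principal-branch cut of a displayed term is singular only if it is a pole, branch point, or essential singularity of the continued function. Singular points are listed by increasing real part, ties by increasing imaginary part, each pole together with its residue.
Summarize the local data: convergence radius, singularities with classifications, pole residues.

Denominator factor (y**2 - 12*y/7 - 3/11)^2: discriminant 2172/539, real irrational roots 6/7 + (1/77)*sqrt(5973) and 6/7 - (1/77)*sqrt(5973); poles of order 2, moduli 6/7 + (1/77)*sqrt(5973) and -6/7 + (1/77)*sqrt(5973).
Branch term (1/7)*sqrt(1 - y/(-2)): its argument vanishes at y = -2, a square-root branch point, modulus 2.
The radius of convergence is the smallest modulus among the singular points: -6/7 + (1/77)*sqrt(5973).
The branch term is analytic at 6/7 - (1/77)*sqrt(5973) and contributes nothing to the residue; only the rational part matters.
The factor y**2 - 12*y/7 - 3/11 splits as (y - a)(y - a') with a = 6/7 - (1/77)*sqrt(5973), a' = 6/7 + (1/77)*sqrt(5973). At the order-2 pole a set g(y) = (y - a)^2*(rational part) = [2*y/5 - 25/38] / (y - a')^2.
Order-2 pole: residue = g'(a); g'(6/7 - (1/77)*sqrt(5973)) = -(225841/224085240)*sqrt(5973), so the residue is -(225841/224085240)*sqrt(5973).
The branch term is analytic at 6/7 + (1/77)*sqrt(5973) and contributes nothing to the residue; only the rational part matters.
The factor y**2 - 12*y/7 - 3/11 splits as (y - a)(y - a') with a = 6/7 + (1/77)*sqrt(5973), a' = 6/7 - (1/77)*sqrt(5973). At the order-2 pole a set g(y) = (y - a)^2*(rational part) = [2*y/5 - 25/38] / (y - a')^2.
Order-2 pole: residue = g'(a); g'(6/7 + (1/77)*sqrt(5973)) = (225841/224085240)*sqrt(5973), so the residue is (225841/224085240)*sqrt(5973).
List the singular points by increasing real part (a conjugate pair: the negative imaginary part first).

Radius of convergence at 0: -6/7 + (1/77)*sqrt(5973).
At -2: an algebraic (square-root) branch point.
At 6/7 - (1/77)*sqrt(5973): a pole of order 2; residue -(225841/224085240)*sqrt(5973).
At 6/7 + (1/77)*sqrt(5973): a pole of order 2; residue (225841/224085240)*sqrt(5973).


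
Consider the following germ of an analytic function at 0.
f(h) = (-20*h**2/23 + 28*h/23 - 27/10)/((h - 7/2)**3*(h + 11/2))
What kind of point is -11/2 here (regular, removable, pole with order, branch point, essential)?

The point is a pole of order 1.

The denominator factor h + 11/2 vanishes at -11/2 and appears to the power 1; the numerator there equals -357/10, nonzero, and no other factor vanishes.
Hence a pole whose order is the multiplicity, 1.


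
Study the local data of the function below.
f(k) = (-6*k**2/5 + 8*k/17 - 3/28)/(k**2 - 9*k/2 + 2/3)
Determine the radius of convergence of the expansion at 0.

Denominator factor (k**2 - 9*k/2 + 2/3): discriminant 211/12, real irrational roots 9/4 + (1/12)*sqrt(633) and 9/4 - (1/12)*sqrt(633); poles of order 1, moduli 9/4 + (1/12)*sqrt(633) and 9/4 - (1/12)*sqrt(633).
The radius of convergence is the smallest modulus among the singular points: 9/4 - (1/12)*sqrt(633).

The radius of convergence is 9/4 - (1/12)*sqrt(633).


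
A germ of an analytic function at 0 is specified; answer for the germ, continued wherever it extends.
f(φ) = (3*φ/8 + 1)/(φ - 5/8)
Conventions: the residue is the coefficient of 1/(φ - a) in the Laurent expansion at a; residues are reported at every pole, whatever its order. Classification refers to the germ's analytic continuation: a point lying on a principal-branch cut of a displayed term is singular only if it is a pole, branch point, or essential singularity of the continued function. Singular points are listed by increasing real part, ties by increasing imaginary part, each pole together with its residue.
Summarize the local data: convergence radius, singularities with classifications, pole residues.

Denominator factor (φ - 5/8): pole of order 1 at 5/8, modulus 5/8.
The radius of convergence is the smallest modulus among the singular points: 5/8.
At the order-1 pole 5/8 set g(φ) = (φ - (5/8))*f(φ) = 3*φ/8 + 1.
Simple pole: residue = g(a) at a = 5/8, which is 79/64.

Radius of convergence at 0: 5/8.
At 5/8: a pole of order 1; residue 79/64.


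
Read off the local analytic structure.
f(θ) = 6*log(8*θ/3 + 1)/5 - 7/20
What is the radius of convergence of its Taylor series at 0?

Branch term (6/5)*log(1 - θ/(-3/8)): its argument vanishes at θ = -3/8, a logarithmic branch point, modulus 3/8.
The radius of convergence is the smallest modulus among the singular points: 3/8.

The radius of convergence is 3/8.


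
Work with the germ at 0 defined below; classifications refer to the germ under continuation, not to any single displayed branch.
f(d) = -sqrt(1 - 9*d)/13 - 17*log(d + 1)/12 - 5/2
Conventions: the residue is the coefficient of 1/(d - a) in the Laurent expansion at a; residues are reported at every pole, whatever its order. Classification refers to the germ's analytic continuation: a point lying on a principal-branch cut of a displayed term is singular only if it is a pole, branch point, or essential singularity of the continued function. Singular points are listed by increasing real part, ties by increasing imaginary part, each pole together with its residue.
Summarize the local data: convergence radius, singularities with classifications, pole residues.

Branch term (-17/12)*log(1 - d/(-1)): its argument vanishes at d = -1, a logarithmic branch point, modulus 1.
Branch term (-1/13)*sqrt(1 - d/(1/9)): its argument vanishes at d = 1/9, a square-root branch point, modulus 1/9.
The radius of convergence is the smallest modulus among the singular points: 1/9.
List the singular points by increasing real part (a conjugate pair: the negative imaginary part first).

Radius of convergence at 0: 1/9.
At -1: a logarithmic branch point.
At 1/9: an algebraic (square-root) branch point.


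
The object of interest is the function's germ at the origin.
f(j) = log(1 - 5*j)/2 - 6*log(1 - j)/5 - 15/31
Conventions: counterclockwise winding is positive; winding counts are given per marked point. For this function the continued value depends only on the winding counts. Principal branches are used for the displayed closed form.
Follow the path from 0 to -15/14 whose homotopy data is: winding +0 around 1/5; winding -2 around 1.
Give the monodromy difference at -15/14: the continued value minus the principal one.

The rational part is single-valued and drops out of the difference; each branch term changes only by its own monodromy.
(1/2)*log(1 - j/(1/5)): winding 0 around 1/5, so this term returns to its principal value, contribution 0.
(-6/5)*log(1 - j/(1)): each positive loop around 1 adds 2*pi*i to the log, so winding -2 contributes (-6/5)*(-2)*2*pi*i = (24/5)*pi*i.
Summing the contributions at j = -15/14 gives (24/5)*pi*i.

Continued minus principal equals (24/5)*pi*i.


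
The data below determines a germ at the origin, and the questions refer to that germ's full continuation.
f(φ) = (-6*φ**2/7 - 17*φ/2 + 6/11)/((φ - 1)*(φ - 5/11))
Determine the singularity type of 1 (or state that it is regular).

The denominator factor φ - 1 vanishes at 1 and appears to the power 1; the numerator there equals -1357/154, nonzero, and no other factor vanishes.
Hence a pole whose order is the multiplicity, 1.

The point is a pole of order 1.


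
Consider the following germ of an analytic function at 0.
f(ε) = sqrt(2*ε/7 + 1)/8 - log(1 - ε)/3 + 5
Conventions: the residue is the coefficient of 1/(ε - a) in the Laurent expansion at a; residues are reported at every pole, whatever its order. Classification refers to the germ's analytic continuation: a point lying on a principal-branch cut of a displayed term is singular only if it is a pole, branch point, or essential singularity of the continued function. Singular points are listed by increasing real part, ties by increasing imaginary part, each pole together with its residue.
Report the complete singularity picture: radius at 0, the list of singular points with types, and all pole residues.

Radius of convergence at 0: 1.
At -7/2: an algebraic (square-root) branch point.
At 1: a logarithmic branch point.

Branch term (1/8)*sqrt(1 - ε/(-7/2)): its argument vanishes at ε = -7/2, a square-root branch point, modulus 7/2.
Branch term (-1/3)*log(1 - ε/(1)): its argument vanishes at ε = 1, a logarithmic branch point, modulus 1.
The radius of convergence is the smallest modulus among the singular points: 1.
List the singular points by increasing real part (a conjugate pair: the negative imaginary part first).


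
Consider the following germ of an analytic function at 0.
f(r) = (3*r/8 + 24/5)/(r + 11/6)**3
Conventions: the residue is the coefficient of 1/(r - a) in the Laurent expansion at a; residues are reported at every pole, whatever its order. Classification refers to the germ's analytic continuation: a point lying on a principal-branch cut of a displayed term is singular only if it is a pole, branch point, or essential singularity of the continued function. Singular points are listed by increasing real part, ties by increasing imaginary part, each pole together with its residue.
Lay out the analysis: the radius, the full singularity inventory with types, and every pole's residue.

Radius of convergence at 0: 11/6.
At -11/6: a pole of order 3; residue 0.

Denominator factor (r + 11/6)^3: pole of order 3 at -11/6, modulus 11/6.
The radius of convergence is the smallest modulus among the singular points: 11/6.
At the order-3 pole -11/6 set g(r) = (r - (-11/6))^3*f(r) = 3*r/8 + 24/5.
Order-3 pole: residue = g''(a)/2; g''(-11/6) = 0, so the residue is 0.
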